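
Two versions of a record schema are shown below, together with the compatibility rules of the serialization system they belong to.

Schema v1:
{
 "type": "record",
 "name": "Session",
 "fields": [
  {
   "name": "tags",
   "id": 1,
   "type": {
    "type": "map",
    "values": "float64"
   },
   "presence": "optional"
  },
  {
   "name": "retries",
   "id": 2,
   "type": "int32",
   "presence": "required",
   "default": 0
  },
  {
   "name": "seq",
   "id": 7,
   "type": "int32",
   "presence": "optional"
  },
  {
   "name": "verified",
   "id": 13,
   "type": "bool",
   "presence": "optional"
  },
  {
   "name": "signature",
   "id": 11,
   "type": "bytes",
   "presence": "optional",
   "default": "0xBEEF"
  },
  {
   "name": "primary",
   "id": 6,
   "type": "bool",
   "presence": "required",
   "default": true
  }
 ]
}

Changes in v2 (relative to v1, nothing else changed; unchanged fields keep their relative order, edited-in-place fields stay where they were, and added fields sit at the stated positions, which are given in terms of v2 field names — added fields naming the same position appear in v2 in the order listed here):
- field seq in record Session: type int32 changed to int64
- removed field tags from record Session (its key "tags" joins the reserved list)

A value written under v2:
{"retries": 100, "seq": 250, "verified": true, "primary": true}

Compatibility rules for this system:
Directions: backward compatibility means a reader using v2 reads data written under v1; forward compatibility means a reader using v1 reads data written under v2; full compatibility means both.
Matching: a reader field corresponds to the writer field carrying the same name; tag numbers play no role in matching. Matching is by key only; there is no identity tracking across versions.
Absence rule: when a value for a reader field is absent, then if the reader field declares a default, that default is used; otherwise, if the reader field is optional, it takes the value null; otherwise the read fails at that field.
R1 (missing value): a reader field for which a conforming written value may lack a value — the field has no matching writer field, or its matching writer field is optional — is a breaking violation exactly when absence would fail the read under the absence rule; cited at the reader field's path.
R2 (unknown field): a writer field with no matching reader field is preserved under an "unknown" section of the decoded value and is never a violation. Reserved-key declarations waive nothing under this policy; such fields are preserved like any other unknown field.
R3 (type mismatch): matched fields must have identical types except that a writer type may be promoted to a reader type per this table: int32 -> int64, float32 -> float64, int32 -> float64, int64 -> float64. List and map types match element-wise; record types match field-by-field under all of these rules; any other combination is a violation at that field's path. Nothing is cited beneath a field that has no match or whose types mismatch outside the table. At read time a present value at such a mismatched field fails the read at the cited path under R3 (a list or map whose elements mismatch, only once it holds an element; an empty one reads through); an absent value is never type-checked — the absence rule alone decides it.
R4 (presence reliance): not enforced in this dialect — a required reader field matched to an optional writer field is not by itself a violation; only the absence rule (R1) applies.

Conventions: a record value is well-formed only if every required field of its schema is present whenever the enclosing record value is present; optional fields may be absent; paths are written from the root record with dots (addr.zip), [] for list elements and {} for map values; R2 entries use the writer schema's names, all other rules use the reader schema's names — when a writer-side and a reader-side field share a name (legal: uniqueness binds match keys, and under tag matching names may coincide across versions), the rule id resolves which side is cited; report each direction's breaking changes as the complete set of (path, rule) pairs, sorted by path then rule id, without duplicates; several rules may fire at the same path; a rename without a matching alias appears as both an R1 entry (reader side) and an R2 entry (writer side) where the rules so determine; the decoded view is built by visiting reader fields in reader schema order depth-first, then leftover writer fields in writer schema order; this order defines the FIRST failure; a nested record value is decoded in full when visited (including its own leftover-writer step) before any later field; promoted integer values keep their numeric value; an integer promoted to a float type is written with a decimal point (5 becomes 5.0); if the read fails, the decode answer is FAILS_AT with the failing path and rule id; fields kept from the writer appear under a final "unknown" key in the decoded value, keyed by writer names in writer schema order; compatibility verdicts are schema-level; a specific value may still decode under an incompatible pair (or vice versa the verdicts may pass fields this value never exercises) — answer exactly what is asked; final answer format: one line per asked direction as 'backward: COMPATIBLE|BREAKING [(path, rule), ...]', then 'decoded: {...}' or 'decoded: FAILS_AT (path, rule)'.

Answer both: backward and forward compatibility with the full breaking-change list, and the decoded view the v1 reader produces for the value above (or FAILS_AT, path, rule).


backward: COMPATIBLE []; forward: BREAKING [(seq, R3)]; decoded: FAILS_AT (seq, R3)

in Session below, arrows point writer -> reader
checking backward for Session: reader v2 against writer v1:
  int32 -> int32, writer required: retries aligns to retries
  int32 -> int64, writer optional: seq aligns to seq
  bool -> bool, writer optional: verified aligns to verified
  bytes -> bytes, writer optional: signature aligns to signature
  bool -> bool, writer required: primary aligns to primary
  writer tags: unknown to reader
  => no violations; backward on Session: COMPATIBLE
checking forward for Session: reader v1 against writer v2:
  tags: no writer match
  int32 -> int32, writer required: retries aligns to retries
  int64 -> int32, writer optional: seq aligns to seq
  bool -> bool, writer optional: verified aligns to verified
  bytes -> bytes, writer optional: signature aligns to signature
  bool -> bool, writer required: primary aligns to primary
  violation R3 at seq
  => forward: BREAKING (1)
decode (reader v1):
  tags := null (missing; optional => null)
  retries := 100
  read fails at seq under R3
  => FAILS_AT (seq, R3)


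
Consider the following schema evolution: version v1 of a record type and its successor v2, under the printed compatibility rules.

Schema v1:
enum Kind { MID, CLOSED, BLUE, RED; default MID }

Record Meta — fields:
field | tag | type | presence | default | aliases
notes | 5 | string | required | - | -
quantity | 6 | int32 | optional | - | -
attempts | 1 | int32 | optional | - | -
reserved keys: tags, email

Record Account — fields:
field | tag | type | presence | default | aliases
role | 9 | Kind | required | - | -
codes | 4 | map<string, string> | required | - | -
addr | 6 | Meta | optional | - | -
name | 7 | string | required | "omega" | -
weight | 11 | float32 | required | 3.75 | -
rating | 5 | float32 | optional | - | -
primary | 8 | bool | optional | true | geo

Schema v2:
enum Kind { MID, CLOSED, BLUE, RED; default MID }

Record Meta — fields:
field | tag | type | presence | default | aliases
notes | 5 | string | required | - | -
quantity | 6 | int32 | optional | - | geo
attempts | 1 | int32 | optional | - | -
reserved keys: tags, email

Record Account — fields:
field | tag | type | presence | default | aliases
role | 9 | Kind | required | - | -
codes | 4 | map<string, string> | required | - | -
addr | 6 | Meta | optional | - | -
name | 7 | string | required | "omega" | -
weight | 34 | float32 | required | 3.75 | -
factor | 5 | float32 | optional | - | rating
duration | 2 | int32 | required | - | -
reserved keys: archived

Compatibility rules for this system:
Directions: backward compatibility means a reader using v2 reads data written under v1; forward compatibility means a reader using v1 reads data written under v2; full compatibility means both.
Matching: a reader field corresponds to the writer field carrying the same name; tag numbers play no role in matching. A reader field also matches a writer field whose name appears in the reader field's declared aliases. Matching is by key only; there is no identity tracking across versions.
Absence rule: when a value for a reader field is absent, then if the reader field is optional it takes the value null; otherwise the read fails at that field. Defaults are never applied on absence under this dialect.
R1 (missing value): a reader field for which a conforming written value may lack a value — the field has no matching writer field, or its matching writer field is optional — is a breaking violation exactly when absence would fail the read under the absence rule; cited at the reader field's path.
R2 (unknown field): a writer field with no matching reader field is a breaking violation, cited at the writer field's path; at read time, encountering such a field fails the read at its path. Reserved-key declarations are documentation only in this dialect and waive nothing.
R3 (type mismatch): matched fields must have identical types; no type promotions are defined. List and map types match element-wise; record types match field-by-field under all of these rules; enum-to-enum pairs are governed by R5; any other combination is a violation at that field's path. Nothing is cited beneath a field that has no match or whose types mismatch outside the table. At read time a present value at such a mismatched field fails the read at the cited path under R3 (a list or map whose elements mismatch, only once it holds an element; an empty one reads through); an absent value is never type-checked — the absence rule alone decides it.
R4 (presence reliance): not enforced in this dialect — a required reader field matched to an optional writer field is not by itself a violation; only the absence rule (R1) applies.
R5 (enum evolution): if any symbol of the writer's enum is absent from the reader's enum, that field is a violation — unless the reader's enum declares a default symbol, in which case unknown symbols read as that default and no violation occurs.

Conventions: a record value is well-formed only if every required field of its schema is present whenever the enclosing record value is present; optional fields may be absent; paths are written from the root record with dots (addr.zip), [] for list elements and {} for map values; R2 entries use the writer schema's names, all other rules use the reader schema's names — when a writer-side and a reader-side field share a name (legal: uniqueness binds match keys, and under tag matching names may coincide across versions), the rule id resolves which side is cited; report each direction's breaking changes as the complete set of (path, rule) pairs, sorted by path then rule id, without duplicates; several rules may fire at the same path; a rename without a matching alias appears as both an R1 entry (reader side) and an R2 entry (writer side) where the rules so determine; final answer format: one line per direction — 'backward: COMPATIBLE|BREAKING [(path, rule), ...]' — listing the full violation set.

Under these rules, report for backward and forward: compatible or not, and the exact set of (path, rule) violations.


each type pair in Account: writer, then reader
backward analysis of Account with v2 as reader and v1 as writer:
  writer required, Kind -> Kind: reader role maps from writer role
  writer required, map<string, string> -> map<string, string>: reader codes maps from writer codes
  writer optional, Meta -> Meta: reader addr maps from writer addr
  writer required, string -> string: reader name maps from writer name
  writer required, float32 -> float32: reader weight maps from writer weight
  writer optional, float32 -> float32: reader factor maps from writer rating
  no writer field matches reader duration
  primary (writer side), unknown to reader
  writer required, string -> string: reader addr.notes maps from writer addr.notes
  writer optional, int32 -> int32: reader addr.quantity maps from writer addr.quantity
  writer optional, int32 -> int32: reader addr.attempts maps from writer addr.attempts
  violation R1 at duration
  violation R2 at primary
  backward on Account therefore BREAKING (2)
forward analysis of Account with v1 as reader and v2 as writer:
  writer required, Kind -> Kind: reader role maps from writer role
  writer required, map<string, string> -> map<string, string>: reader codes maps from writer codes
  writer optional, Meta -> Meta: reader addr maps from writer addr
  writer required, string -> string: reader name maps from writer name
  writer required, float32 -> float32: reader weight maps from writer weight
  no writer field matches reader rating
  no writer field matches reader primary
  factor (writer side), unknown to reader
  duration (writer side), unknown to reader
  writer required, string -> string: reader addr.notes maps from writer addr.notes
  writer optional, int32 -> int32: reader addr.quantity maps from writer addr.quantity
  writer optional, int32 -> int32: reader addr.attempts maps from writer addr.attempts
  violation R2 at duration
  violation R2 at factor
  forward on Account therefore BREAKING (2)

backward: BREAKING [(duration, R1), (primary, R2)]; forward: BREAKING [(duration, R2), (factor, R2)]


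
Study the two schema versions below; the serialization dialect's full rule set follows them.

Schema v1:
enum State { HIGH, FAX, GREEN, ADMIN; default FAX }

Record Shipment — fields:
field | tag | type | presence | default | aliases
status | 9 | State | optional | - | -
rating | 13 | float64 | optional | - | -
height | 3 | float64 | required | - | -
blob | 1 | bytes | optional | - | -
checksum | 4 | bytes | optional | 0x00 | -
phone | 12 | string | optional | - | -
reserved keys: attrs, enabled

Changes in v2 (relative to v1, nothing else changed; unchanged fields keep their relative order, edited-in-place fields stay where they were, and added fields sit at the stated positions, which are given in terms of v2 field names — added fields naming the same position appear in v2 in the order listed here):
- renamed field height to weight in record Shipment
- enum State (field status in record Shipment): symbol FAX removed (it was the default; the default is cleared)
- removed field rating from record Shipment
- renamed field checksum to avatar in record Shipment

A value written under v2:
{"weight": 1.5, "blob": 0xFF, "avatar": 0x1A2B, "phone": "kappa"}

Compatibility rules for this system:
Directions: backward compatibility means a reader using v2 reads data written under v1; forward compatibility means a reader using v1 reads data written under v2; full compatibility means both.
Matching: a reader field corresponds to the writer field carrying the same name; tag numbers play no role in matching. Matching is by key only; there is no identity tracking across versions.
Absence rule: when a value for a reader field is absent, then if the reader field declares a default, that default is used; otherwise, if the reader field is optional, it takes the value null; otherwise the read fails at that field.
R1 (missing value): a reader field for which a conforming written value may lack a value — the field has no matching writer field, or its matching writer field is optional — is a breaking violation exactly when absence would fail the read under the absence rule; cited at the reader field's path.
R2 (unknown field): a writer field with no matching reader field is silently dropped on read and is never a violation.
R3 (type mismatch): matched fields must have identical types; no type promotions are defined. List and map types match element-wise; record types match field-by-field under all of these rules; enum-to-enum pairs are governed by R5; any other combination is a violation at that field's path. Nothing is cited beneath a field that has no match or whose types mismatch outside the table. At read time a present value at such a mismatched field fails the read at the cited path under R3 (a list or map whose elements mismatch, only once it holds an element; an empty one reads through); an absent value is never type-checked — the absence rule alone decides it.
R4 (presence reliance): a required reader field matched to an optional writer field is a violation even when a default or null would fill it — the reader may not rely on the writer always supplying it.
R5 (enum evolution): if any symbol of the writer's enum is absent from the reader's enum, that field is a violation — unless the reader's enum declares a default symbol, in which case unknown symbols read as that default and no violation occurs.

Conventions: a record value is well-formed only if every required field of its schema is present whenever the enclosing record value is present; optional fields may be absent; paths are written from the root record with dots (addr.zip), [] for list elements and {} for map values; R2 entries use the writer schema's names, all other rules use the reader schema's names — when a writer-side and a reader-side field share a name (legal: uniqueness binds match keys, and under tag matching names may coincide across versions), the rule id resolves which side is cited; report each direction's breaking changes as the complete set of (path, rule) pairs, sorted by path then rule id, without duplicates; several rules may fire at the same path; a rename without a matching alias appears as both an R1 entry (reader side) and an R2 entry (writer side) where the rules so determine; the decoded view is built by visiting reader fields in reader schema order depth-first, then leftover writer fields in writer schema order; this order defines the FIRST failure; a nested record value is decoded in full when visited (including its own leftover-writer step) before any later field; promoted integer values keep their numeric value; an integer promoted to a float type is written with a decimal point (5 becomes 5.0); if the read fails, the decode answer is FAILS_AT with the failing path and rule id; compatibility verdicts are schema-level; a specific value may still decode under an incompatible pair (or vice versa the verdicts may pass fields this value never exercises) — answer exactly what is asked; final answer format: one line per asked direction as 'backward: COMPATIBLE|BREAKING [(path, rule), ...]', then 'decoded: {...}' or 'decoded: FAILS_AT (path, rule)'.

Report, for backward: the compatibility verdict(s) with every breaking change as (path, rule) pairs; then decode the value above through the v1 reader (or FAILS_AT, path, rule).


backward: BREAKING [(status, R5), (weight, R1)]; decoded: FAILS_AT (height, R1)

in Shipment below, arrows point writer -> reader
checking backward for Shipment: reader v2 against writer v1:
  writer optional, State -> State: reader status maps from writer status
  weight has no writer counterpart
  writer optional, bytes -> bytes: reader blob maps from writer blob
  avatar has no writer counterpart
  writer optional, string -> string: reader phone maps from writer phone
  leftover writer field: rating
  leftover writer field: height
  leftover writer field: checksum
  R5 fires at status
  R1 fires at weight
  => backward verdict for Shipment: BREAKING, 2 violation(s)
decoding the Shipment value with the v1 reader:
  status := null (not supplied -> null)
  rating := null (not supplied -> null)
  read fails at height under R1 (no fill)
  => FAILS_AT (height, R1)
ruling out the remaining Shipment differences:
  removed field rating from record Shipment -> fires no rule on Shipment, leaving the asked answer as it is
  renamed field checksum to avatar in record Shipment -> fires no rule on Shipment, leaving the asked answer as it is


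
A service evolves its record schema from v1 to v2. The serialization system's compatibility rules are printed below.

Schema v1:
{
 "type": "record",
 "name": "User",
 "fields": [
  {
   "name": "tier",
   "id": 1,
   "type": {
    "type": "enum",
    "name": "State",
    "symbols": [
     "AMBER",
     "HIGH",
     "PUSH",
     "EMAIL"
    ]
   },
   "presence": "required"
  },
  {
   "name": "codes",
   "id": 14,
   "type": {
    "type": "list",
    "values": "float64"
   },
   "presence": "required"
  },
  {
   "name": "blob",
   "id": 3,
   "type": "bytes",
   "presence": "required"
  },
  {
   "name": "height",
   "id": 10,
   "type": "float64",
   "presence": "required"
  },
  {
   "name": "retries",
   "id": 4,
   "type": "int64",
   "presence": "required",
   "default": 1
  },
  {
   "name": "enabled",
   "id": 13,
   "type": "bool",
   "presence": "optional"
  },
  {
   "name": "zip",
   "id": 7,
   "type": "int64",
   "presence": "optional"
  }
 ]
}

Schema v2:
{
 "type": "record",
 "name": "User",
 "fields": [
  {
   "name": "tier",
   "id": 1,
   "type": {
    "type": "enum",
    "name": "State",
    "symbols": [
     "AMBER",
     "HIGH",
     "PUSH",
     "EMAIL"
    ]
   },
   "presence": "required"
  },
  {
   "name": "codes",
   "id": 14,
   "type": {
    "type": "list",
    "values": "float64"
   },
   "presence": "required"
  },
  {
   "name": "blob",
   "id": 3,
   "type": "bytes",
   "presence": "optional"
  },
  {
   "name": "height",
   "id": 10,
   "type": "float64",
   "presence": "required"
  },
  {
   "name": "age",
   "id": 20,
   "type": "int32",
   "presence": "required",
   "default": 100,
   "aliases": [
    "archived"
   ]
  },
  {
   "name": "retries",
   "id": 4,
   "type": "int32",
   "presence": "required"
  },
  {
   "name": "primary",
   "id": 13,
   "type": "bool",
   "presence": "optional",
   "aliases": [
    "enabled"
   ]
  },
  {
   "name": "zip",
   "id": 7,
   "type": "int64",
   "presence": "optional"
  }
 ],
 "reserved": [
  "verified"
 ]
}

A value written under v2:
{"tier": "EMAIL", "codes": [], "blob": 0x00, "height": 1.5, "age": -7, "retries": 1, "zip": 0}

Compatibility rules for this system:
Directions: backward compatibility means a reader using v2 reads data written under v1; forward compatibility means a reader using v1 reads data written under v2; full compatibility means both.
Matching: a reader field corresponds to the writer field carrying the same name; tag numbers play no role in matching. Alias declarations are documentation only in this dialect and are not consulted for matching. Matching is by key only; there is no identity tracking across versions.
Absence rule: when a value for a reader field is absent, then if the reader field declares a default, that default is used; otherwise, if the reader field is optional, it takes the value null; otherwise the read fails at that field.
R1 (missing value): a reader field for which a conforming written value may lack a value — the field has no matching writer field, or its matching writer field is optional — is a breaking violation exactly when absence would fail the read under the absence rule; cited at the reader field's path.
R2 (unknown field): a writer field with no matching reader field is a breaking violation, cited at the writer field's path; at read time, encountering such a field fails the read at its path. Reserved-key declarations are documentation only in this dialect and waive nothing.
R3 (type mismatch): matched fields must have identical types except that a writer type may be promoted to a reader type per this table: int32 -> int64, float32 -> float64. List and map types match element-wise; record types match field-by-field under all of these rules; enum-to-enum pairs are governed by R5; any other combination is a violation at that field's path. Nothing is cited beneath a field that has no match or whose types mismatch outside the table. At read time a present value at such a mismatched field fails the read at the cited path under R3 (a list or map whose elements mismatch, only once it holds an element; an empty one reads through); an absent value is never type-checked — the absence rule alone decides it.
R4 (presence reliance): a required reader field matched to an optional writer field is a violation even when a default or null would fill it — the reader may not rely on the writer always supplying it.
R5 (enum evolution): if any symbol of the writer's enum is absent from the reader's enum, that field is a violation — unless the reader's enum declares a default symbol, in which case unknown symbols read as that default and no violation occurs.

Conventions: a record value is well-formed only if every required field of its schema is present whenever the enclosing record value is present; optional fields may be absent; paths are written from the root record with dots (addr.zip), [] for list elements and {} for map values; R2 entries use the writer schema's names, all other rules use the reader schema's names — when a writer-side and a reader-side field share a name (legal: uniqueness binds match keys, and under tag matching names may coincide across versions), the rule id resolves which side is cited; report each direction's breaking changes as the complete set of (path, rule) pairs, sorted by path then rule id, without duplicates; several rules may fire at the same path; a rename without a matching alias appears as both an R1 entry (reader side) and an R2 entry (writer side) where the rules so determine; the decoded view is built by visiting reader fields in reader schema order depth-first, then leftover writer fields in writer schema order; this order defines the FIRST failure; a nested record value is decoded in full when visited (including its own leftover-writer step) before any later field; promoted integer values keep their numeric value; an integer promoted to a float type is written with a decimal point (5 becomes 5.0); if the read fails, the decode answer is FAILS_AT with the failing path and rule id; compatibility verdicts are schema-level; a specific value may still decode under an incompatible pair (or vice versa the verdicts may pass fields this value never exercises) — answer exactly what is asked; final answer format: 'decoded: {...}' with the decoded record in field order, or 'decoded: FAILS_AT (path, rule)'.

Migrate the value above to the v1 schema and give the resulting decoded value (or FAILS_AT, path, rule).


decoded: FAILS_AT (age, R2)

each type pair in User: writer, then reader
decode walk for User under reader schema v1:
  tier := "EMAIL"
  codes := []
  blob := 0x00
  height := 1.5
  retries := 1 (int32 -> int64)
  enabled := null (absent, optional -> null)
  zip := 0
  read fails at age under R2 (unknown field)
  => FAILS_AT (age, R2)
remaining User differences; none change what is asked:
  field retries in record User: type int64 changed to int32 (its default is dropped) -> a verdict-level change on User — the shown value reads the same
  field blob in record User: required changed to optional -> a verdict-level change on User — the shown value reads the same
  renamed field enabled to primary in record User (alias enabled declared on the renamed field) -> a verdict-level change on User — the shown value reads the same


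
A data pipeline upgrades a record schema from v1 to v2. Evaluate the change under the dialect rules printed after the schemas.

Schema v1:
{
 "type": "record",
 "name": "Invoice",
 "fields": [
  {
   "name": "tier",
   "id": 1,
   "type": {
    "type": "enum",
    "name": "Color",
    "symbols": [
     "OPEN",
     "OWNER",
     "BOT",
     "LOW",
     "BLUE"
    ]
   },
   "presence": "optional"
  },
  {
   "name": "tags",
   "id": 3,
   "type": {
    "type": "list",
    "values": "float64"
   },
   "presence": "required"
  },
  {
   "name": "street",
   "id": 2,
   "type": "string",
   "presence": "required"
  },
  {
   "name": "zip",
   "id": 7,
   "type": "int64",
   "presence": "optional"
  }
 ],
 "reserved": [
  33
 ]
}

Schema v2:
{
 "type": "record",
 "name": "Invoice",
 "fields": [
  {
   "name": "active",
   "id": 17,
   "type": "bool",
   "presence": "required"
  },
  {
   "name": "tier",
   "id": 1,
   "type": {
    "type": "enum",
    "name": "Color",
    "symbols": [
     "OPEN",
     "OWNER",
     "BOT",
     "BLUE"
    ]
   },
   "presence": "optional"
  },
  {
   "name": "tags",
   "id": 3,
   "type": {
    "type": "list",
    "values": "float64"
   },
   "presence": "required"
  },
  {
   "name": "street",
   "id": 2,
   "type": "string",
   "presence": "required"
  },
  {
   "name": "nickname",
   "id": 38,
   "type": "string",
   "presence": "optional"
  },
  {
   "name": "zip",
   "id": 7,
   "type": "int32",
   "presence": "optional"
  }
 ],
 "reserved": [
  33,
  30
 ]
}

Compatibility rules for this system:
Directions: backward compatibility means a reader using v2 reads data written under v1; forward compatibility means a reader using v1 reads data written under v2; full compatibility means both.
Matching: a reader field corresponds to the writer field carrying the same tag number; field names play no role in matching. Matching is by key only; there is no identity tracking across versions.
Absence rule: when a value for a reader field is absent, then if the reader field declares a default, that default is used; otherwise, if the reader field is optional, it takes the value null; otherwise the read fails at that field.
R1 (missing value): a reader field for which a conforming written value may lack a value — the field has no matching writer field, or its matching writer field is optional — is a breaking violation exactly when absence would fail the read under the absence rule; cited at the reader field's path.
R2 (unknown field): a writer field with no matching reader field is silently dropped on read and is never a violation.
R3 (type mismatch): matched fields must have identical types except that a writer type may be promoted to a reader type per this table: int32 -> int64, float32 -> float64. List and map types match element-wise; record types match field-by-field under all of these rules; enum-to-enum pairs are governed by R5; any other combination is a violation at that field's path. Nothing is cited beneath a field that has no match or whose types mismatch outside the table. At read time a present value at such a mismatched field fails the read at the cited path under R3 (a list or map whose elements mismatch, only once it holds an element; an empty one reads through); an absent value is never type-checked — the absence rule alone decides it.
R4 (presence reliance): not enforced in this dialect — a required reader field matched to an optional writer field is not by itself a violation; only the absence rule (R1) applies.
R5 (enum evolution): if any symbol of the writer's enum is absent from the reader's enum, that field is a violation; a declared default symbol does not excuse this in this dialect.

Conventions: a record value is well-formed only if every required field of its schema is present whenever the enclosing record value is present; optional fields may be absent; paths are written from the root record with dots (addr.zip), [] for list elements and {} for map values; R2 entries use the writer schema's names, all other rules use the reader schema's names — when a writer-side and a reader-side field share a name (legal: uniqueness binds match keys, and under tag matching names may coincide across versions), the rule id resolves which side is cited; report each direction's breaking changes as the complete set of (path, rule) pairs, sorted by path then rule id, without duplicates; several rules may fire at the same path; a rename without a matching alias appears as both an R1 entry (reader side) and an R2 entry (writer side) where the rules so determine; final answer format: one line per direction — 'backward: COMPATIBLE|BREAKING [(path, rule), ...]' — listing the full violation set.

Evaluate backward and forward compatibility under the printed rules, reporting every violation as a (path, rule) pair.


arrows below run writer -> reader for Invoice
backward for Invoice (reader v2, writer v1):
  active: no writer match
  Color -> Color, writer optional: tier aligns to tier
  list<float64> -> list<float64>, writer required: tags aligns to tags
  string -> string, writer required: street aligns to street
  nickname: no writer match
  int64 -> int32, writer optional: zip aligns to zip
  rule R1 violated at active
  rule R5 violated at tier
  rule R3 violated at zip
  => 3 violation(s): backward is BREAKING for Invoice
forward for Invoice (reader v1, writer v2):
  Color -> Color, writer optional: tier aligns to tier
  list<float64> -> list<float64>, writer required: tags aligns to tags
  string -> string, writer required: street aligns to street
  int32 -> int64, writer optional: zip aligns to zip
  leftover writer field: active
  leftover writer field: nickname
  => no violations; forward on Invoice: COMPATIBLE

backward: BREAKING [(active, R1), (tier, R5), (zip, R3)]; forward: COMPATIBLE []


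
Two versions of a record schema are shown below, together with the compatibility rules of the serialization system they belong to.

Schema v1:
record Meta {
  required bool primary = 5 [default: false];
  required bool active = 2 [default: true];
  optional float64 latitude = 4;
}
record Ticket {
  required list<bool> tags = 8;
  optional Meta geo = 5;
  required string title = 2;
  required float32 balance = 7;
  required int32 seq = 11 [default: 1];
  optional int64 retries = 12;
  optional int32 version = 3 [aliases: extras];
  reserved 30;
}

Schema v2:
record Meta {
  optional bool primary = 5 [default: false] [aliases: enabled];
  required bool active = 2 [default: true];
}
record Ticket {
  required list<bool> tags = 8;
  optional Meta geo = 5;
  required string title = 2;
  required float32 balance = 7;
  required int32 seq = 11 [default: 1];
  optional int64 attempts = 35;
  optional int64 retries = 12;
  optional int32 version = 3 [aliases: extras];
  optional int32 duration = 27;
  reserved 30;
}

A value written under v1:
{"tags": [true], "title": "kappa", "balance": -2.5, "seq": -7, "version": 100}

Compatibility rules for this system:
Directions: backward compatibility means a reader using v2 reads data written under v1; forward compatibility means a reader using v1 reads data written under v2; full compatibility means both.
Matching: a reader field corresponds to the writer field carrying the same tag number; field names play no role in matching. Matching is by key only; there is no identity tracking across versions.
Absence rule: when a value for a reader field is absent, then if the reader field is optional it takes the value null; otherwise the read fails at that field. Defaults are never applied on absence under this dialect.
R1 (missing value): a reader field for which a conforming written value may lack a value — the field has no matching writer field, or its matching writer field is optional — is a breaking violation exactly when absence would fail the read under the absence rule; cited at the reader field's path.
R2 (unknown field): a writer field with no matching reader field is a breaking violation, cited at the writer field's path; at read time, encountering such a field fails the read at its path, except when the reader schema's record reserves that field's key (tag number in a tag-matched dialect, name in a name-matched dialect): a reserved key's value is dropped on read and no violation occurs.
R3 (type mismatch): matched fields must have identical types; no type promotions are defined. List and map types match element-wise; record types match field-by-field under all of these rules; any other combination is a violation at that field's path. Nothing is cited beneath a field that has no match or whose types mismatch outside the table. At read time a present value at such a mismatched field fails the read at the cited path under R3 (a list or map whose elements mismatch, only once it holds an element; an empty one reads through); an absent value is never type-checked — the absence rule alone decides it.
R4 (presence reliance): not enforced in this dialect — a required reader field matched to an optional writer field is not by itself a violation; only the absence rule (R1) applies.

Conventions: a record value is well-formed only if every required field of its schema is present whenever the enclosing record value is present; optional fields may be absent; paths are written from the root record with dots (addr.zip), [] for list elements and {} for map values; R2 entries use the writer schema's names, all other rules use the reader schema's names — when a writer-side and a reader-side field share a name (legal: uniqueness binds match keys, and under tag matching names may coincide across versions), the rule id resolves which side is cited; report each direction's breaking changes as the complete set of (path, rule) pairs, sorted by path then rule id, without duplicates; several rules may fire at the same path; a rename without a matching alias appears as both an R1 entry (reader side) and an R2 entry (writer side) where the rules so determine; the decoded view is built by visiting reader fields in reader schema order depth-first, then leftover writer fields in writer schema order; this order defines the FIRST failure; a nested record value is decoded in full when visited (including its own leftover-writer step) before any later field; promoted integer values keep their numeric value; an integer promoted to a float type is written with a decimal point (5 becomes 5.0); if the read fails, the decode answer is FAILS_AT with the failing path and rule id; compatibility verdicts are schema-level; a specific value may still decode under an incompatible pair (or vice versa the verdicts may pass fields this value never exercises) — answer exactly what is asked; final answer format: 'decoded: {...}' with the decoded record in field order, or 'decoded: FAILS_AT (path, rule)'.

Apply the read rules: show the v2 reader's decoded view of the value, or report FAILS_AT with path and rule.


the writer's type comes first in each Ticket pair
decoding the Ticket value with the v2 reader:
  tags := [true]
  geo := null (not supplied -> null)
  title := "kappa"
  balance := -2.5
  seq := -7
  attempts := null (not supplied -> null)
  retries := null (not supplied -> null)
  version := 100
  duration := null (not supplied -> null)
  => decoded: {"tags": [true], "geo": null, "title": "kappa", "balance": -2.5, "seq": -7, "attempts": null, "retries": null, "version": 100, "duration": null}
diffs on Ticket not affecting the asked answer:
  field primary in record Meta: required changed to optional -> a verdict-level change on Ticket — the shown value reads the same
  removed field latitude from record Meta -> a verdict-level change on Ticket — the shown value reads the same

decoded: {"tags": [true], "geo": null, "title": "kappa", "balance": -2.5, "seq": -7, "attempts": null, "retries": null, "version": 100, "duration": null}


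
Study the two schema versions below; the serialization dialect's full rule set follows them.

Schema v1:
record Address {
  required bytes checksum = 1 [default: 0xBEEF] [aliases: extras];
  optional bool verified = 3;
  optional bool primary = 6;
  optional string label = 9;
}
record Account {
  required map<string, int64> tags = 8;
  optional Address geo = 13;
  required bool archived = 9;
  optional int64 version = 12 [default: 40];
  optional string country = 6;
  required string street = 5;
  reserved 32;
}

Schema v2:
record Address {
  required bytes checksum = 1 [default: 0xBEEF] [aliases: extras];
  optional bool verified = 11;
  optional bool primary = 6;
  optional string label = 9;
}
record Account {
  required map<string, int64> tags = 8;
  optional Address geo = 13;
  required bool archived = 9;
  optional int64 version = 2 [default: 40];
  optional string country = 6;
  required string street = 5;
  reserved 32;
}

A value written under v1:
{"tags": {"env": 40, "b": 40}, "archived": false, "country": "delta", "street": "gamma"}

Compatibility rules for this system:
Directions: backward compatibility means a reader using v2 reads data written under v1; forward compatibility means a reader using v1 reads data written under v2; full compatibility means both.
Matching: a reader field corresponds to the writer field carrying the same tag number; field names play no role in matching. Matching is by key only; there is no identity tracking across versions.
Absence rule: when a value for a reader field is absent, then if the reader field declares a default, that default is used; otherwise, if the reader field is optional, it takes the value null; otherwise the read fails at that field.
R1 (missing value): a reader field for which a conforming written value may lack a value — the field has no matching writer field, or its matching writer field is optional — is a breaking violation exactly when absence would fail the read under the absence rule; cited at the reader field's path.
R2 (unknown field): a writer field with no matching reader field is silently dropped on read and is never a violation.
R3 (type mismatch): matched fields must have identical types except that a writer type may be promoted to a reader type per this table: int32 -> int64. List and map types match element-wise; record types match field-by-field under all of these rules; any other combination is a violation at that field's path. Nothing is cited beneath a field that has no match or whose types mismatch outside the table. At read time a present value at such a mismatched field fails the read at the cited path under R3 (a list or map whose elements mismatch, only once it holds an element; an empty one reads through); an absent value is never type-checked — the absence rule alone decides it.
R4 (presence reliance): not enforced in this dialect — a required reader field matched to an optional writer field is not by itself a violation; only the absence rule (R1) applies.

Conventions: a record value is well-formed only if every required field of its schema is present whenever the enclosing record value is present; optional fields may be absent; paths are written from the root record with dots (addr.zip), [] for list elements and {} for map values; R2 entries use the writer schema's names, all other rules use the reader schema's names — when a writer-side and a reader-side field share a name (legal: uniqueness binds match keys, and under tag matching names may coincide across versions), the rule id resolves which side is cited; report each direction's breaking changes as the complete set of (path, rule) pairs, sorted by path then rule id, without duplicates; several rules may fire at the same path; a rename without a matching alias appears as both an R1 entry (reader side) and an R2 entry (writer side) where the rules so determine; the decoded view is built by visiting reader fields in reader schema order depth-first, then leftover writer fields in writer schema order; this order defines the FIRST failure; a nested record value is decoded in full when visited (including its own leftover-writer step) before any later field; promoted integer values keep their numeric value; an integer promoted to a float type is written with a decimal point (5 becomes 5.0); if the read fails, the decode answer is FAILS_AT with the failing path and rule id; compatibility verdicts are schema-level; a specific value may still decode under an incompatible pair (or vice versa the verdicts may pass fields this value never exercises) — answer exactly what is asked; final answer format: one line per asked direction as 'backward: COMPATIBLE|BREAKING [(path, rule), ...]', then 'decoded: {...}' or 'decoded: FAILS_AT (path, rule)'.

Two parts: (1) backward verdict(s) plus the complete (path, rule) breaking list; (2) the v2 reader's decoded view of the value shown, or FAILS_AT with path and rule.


in Account below, arrows point writer -> reader
backward pass over Account, reader schema v2, writer schema v1:
  tags <- tags (map<string, int64> -> map<string, int64>, writer required)
  geo <- geo (Address -> Address, writer optional)
  archived <- archived (bool -> bool, writer required)
  version: no writer-side match
  country <- country (string -> string, writer optional)
  street <- street (string -> string, writer required)
  leftover writer field: version
  geo.checksum <- geo.checksum (bytes -> bytes, writer required)
  geo.verified: no writer-side match
  geo.primary <- geo.primary (bool -> bool, writer optional)
  geo.label <- geo.label (string -> string, writer optional)
  leftover writer field: geo.verified
  nothing fires on Account: backward is COMPATIBLE
migrating the Account value to v2:
  tags := {"env": 40, "b": 40}
  geo := null (absent, optional -> null)
  archived := false
  version := 40 (absent -> default)
  country := "delta"
  street := "gamma"
  => decoded: {"tags": {"env": 40, "b": 40}, "geo": null, "archived": false, "version": 40, "country": "delta", "street": "gamma"}
checking off the Account differences that do not matter here:
  field verified in record Address: tag 3 changed to 11 -> fires no rule on Account, leaving the asked answer as it is
  field version in record Account: tag 12 changed to 2 -> fires no rule on Account, leaving the asked answer as it is

backward: COMPATIBLE []; decoded: {"tags": {"env": 40, "b": 40}, "geo": null, "archived": false, "version": 40, "country": "delta", "street": "gamma"}
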